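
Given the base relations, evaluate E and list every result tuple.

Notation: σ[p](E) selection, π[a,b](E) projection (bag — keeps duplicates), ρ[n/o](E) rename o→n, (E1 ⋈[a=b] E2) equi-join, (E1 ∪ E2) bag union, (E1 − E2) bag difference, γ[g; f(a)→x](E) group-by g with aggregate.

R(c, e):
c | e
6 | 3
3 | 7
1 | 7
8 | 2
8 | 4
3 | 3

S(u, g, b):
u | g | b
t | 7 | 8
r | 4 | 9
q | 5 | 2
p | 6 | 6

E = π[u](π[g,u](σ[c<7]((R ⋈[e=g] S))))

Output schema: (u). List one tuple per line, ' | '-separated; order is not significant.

Stepwise |·|:
  R → 6
  S → 4
  (R ⋈[e=g] S) → 3
  σ[c<7]((R ⋈[e=g] S)) → 2
  π[g,u](σ[c<7]((R ⋈[e=g] S))) → 2
  π[u](π[g,u](σ[c<7]((R ⋈[e=g] S)))) → 2

== RESULT ==
u
t
t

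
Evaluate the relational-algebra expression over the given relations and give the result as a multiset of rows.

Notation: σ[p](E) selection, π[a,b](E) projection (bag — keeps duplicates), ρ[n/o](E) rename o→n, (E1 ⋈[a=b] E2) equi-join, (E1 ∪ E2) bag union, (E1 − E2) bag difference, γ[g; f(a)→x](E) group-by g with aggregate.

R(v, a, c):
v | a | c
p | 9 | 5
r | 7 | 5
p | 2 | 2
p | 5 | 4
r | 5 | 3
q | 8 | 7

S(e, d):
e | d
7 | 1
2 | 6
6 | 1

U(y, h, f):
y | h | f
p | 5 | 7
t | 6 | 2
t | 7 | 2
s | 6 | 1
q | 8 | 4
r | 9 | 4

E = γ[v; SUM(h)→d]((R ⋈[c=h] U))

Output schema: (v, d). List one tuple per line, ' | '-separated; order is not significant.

Row counts bottom-up:
  R → 6
  U → 6
  (R ⋈[c=h] U) → 3
  γ[v; SUM(h)→d]((R ⋈[c=h] U)) → 3

== RESULT ==
v | d
p | 5
q | 7
r | 5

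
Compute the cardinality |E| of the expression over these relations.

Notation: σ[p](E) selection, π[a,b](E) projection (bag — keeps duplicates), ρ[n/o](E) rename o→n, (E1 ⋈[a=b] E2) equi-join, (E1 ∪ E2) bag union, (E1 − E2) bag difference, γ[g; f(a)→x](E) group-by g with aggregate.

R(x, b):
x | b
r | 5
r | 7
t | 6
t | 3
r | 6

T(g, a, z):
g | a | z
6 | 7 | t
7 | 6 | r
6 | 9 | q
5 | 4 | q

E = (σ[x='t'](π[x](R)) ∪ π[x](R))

Subexpression sizes:
  R → 5
  π[x](R) → 5
  σ[x='t'](π[x](R)) → 2
  R → 5
  π[x](R) → 5
  (σ[x='t'](π[x](R)) ∪ π[x](R)) → 7

|E| = 7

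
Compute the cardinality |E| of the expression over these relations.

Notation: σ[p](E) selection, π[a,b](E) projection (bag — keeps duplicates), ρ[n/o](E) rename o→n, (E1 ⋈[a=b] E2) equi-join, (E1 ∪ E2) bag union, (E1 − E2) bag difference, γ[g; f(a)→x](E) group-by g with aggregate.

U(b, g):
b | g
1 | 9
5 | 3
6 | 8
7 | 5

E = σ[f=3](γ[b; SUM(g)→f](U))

Row counts bottom-up:
  U → 4
  γ[b; SUM(g)→f](U) → 4
  σ[f=3](γ[b; SUM(g)→f](U)) → 1

|E| = 1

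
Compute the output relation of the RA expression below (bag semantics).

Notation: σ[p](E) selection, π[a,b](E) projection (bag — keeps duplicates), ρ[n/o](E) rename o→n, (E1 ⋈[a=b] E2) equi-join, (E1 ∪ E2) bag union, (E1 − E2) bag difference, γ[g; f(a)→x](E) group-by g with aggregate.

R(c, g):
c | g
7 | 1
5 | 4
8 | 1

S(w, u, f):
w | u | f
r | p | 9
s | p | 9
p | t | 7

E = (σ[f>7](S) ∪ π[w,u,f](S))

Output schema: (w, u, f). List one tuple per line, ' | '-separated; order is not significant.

Stepwise |·|:
  S → 3
  σ[f>7](S) → 2
  S → 3
  π[w,u,f](S) → 3
  (σ[f>7](S) ∪ π[w,u,f](S)) → 5

== RESULT ==
w | u | f
p | t | 7
r | p | 9
r | p | 9
s | p | 9
s | p | 9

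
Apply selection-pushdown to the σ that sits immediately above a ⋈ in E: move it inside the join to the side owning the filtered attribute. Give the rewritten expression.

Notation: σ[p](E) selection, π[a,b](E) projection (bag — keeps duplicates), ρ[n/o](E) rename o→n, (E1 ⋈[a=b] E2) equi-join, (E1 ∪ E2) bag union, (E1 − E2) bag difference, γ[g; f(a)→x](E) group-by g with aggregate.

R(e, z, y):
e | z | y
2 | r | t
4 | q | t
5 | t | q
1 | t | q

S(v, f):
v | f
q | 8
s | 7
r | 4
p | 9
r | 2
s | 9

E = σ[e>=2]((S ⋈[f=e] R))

σ filters on e, owned by the right side.
E' = (S ⋈[f=e] σ[e>=2](R))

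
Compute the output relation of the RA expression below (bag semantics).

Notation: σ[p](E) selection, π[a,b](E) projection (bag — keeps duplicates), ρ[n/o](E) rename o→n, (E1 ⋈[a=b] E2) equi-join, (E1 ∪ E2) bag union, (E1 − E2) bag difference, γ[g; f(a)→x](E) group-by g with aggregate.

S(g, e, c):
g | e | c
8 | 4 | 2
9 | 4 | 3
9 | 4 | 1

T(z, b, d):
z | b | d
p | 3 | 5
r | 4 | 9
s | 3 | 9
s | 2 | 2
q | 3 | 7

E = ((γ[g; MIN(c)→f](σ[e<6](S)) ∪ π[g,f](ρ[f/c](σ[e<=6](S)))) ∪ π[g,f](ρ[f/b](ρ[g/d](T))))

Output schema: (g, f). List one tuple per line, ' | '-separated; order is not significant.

Row counts bottom-up:
  S → 3
  σ[e<6](S) → 3
  γ[g; MIN(c)→f](σ[e<6](S)) → 2
  S → 3
  σ[e<=6](S) → 3
  ρ[f/c](σ[e<=6](S)) → 3
  π[g,f](ρ[f/c](σ[e<=6](S))) → 3
  (γ[g; MIN(c)→f](σ[e<6](S)) ∪ π[g,f](ρ[f/c](σ[e<=6](S)))) → 5
  T → 5
  ρ[g/d](T) → 5
  ρ[f/b](ρ[g/d](T)) → 5
  π[g,f](ρ[f/b](ρ[g/d](T))) → 5
  ((γ[g; MIN(c)→f](σ[e<6](S)) ∪ π[g,f](ρ[f/c](σ[e<=6](S)))) ∪ π[g,f](ρ[f/b](ρ[g/d](T)))) → 10

== RESULT ==
g | f
2 | 2
5 | 3
7 | 3
8 | 2
8 | 2
9 | 1
9 | 1
9 | 3
9 | 3
9 | 4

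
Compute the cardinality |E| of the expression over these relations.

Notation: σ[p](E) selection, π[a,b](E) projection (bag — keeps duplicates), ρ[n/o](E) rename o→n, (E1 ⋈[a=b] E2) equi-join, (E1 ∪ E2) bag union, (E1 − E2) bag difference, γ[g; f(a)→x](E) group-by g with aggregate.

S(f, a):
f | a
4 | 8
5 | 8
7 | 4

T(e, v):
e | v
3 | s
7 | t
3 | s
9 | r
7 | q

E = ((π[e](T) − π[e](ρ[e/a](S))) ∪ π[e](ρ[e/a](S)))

Stepwise |·|:
  T → 5
  π[e](T) → 5
  S → 3
  ρ[e/a](S) → 3
  π[e](ρ[e/a](S)) → 3
  (π[e](T) − π[e](ρ[e/a](S))) → 5
  S → 3
  ρ[e/a](S) → 3
  π[e](ρ[e/a](S)) → 3
  ((π[e](T) − π[e](ρ[e/a](S))) ∪ π[e](ρ[e/a](S))) → 8

|E| = 8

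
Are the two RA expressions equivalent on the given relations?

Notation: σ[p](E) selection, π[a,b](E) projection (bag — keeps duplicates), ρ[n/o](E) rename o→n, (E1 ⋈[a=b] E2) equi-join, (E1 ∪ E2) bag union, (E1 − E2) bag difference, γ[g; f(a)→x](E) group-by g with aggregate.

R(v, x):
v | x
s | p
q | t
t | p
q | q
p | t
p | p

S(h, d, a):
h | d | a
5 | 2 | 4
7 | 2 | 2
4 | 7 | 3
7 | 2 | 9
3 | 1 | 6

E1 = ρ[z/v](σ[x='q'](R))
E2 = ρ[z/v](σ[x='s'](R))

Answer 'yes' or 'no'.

E1 row counts bottom-up:
  R → 6
  σ[x='q'](R) → 1
  ρ[z/v](σ[x='q'](R)) → 1
E2 row counts bottom-up:
  R → 6
  σ[x='s'](R) → 0
  ρ[z/v](σ[x='s'](R)) → 0

E1 result:
z | x
q | q
E2 result:
z | x
(0 rows)
Witness: ('q', 'q') appears 1× in E1 but 0× in E2.

no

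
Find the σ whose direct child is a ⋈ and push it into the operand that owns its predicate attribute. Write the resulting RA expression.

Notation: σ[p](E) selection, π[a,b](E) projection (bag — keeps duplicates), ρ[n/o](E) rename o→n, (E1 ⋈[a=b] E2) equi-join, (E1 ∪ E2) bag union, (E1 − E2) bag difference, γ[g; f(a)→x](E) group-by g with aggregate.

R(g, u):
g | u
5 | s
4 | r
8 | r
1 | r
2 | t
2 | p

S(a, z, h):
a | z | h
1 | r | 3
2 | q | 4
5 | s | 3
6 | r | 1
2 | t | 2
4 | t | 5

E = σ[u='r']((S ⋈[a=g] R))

σ filters on u, owned by the right side.
E' = (S ⋈[a=g] σ[u='r'](R))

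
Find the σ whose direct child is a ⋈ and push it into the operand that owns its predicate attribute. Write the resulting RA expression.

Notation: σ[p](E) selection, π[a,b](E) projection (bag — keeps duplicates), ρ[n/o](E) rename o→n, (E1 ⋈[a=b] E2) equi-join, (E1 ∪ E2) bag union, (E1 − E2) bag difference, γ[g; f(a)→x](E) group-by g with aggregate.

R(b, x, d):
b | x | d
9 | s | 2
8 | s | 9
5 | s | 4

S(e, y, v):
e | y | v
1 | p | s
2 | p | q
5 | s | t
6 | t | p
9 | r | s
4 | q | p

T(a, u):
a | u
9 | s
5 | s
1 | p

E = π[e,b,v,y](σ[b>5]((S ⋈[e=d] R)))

σ filters on b, owned by the right side.
E' = π[e,b,v,y]((S ⋈[e=d] σ[b>5](R)))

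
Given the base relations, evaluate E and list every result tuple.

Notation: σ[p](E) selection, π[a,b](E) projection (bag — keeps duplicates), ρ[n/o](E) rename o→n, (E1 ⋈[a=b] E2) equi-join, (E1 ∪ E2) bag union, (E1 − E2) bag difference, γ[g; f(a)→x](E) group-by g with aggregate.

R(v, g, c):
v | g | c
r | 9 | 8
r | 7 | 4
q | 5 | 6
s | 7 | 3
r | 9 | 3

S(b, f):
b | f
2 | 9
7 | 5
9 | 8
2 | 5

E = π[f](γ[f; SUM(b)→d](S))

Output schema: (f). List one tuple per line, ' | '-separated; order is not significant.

Per-node cardinality:
  S → 4
  γ[f; SUM(b)→d](S) → 3
  π[f](γ[f; SUM(b)→d](S)) → 3

== RESULT ==
f
5
8
9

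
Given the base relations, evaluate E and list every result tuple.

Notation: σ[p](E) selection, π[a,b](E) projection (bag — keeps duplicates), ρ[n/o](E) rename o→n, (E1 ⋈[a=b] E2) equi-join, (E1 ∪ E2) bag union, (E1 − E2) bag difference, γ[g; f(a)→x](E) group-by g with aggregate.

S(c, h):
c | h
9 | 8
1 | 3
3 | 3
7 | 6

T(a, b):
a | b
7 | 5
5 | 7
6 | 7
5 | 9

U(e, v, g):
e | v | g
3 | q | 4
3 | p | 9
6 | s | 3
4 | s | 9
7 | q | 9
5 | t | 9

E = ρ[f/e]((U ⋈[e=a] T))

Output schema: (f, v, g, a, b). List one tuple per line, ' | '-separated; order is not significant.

Subexpression sizes:
  U → 6
  T → 4
  (U ⋈[e=a] T) → 4
  ρ[f/e]((U ⋈[e=a] T)) → 4

== RESULT ==
f | v | g | a | b
5 | t | 9 | 5 | 7
5 | t | 9 | 5 | 9
6 | s | 3 | 6 | 7
7 | q | 9 | 7 | 5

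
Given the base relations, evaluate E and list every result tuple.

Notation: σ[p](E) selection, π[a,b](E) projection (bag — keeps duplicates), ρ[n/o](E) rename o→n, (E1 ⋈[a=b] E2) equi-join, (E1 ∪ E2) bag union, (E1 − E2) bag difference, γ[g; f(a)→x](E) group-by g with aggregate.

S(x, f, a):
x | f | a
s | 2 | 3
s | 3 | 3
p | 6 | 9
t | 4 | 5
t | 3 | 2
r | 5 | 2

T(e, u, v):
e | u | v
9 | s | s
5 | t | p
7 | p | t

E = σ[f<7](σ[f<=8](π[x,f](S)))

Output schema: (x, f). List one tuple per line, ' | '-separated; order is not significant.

Per-node cardinality:
  S → 6
  π[x,f](S) → 6
  σ[f<=8](π[x,f](S)) → 6
  σ[f<7](σ[f<=8](π[x,f](S))) → 6

== RESULT ==
x | f
p | 6
r | 5
s | 2
s | 3
t | 3
t | 4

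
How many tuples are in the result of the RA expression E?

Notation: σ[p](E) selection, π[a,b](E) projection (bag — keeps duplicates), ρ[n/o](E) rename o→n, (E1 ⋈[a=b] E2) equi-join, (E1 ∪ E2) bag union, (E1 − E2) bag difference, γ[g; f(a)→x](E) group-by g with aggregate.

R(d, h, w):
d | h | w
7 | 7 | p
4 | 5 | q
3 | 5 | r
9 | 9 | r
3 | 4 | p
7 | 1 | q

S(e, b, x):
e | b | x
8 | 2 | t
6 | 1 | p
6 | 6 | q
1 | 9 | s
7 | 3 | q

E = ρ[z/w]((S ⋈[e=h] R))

Per-node cardinality:
  S → 5
  R → 6
  (S ⋈[e=h] R) → 2
  ρ[z/w]((S ⋈[e=h] R)) → 2

|E| = 2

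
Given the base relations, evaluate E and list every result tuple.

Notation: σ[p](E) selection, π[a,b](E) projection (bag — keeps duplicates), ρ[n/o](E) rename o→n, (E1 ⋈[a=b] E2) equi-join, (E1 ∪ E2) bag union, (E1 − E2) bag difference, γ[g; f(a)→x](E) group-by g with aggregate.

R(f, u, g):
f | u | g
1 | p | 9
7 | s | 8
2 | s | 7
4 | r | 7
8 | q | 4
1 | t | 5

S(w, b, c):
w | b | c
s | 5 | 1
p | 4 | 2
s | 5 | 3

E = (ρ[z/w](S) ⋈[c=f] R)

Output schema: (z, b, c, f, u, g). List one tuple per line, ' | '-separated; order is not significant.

Row counts bottom-up:
  S → 3
  ρ[z/w](S) → 3
  R → 6
  (ρ[z/w](S) ⋈[c=f] R) → 3

== RESULT ==
z | b | c | f | u | g
p | 4 | 2 | 2 | s | 7
s | 5 | 1 | 1 | p | 9
s | 5 | 1 | 1 | t | 5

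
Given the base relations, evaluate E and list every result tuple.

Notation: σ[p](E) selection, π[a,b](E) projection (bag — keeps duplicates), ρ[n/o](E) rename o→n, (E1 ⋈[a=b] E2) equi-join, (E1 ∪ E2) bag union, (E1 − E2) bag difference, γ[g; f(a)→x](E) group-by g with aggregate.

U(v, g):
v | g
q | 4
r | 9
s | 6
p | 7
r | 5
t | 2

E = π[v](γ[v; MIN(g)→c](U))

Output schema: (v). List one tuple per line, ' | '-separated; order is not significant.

Per-node cardinality:
  U → 6
  γ[v; MIN(g)→c](U) → 5
  π[v](γ[v; MIN(g)→c](U)) → 5

== RESULT ==
v
p
q
r
s
t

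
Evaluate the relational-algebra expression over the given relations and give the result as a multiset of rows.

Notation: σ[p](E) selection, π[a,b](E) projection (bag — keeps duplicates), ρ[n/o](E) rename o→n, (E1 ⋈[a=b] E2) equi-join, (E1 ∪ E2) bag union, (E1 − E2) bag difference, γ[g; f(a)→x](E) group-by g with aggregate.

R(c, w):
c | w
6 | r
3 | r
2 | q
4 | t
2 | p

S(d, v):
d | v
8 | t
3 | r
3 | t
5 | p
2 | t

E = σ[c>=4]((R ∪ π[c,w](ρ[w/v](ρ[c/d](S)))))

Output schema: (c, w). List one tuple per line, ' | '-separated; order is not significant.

Per-node cardinality:
  R → 5
  S → 5
  ρ[c/d](S) → 5
  ρ[w/v](ρ[c/d](S)) → 5
  π[c,w](ρ[w/v](ρ[c/d](S))) → 5
  (R ∪ π[c,w](ρ[w/v](ρ[c/d](S)))) → 10
  σ[c>=4]((R ∪ π[c,w](ρ[w/v](ρ[c/d](S))))) → 4

== RESULT ==
c | w
4 | t
5 | p
6 | r
8 | t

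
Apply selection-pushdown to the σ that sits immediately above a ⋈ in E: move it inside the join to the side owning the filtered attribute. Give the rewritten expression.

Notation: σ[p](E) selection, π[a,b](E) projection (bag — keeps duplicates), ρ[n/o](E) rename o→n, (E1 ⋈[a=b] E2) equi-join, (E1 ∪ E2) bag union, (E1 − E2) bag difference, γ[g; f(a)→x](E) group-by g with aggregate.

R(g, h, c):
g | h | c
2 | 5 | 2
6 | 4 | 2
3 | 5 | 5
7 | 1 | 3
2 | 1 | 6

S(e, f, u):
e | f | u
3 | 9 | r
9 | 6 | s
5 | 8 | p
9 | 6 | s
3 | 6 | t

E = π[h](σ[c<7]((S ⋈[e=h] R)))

σ filters on c, owned by the right side.
E' = π[h]((S ⋈[e=h] σ[c<7](R)))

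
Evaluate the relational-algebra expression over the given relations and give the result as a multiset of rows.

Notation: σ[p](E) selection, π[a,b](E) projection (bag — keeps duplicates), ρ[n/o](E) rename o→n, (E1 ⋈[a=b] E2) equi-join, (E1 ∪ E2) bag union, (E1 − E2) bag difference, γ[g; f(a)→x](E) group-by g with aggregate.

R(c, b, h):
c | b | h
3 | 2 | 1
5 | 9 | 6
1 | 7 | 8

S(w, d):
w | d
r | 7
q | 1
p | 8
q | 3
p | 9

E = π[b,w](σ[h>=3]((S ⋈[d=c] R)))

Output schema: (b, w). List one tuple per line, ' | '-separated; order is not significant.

Subexpression sizes:
  S → 5
  R → 3
  (S ⋈[d=c] R) → 2
  σ[h>=3]((S ⋈[d=c] R)) → 1
  π[b,w](σ[h>=3]((S ⋈[d=c] R))) → 1

== RESULT ==
b | w
7 | q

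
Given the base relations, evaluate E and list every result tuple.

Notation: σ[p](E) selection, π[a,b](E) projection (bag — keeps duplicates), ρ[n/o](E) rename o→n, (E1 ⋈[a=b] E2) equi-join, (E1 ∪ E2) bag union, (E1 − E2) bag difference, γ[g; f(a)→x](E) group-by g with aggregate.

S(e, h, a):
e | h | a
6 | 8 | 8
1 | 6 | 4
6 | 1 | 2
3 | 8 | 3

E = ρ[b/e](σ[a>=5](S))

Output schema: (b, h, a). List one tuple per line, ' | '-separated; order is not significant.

Stepwise |·|:
  S → 4
  σ[a>=5](S) → 1
  ρ[b/e](σ[a>=5](S)) → 1

== RESULT ==
b | h | a
6 | 8 | 8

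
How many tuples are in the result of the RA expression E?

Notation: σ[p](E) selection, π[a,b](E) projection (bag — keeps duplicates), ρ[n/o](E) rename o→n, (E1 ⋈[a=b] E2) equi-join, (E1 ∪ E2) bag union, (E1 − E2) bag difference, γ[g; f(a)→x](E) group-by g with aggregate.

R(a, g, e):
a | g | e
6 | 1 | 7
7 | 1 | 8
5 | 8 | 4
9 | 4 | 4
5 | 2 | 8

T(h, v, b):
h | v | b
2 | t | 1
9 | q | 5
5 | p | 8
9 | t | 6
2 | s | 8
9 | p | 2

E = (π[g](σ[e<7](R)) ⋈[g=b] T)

Subexpression sizes:
  R → 5
  σ[e<7](R) → 2
  π[g](σ[e<7](R)) → 2
  T → 6
  (π[g](σ[e<7](R)) ⋈[g=b] T) → 2

|E| = 2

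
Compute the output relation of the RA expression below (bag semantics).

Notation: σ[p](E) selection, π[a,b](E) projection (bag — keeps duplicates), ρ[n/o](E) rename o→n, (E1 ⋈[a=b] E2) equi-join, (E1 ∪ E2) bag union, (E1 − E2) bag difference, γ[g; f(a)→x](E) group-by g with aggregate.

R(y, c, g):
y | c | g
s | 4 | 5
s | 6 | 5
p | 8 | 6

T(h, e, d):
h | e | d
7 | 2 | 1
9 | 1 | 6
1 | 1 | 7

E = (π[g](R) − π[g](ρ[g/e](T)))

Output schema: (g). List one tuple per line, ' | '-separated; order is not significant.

Stepwise |·|:
  R → 3
  π[g](R) → 3
  T → 3
  ρ[g/e](T) → 3
  π[g](ρ[g/e](T)) → 3
  (π[g](R) − π[g](ρ[g/e](T))) → 3

== RESULT ==
g
5
5
6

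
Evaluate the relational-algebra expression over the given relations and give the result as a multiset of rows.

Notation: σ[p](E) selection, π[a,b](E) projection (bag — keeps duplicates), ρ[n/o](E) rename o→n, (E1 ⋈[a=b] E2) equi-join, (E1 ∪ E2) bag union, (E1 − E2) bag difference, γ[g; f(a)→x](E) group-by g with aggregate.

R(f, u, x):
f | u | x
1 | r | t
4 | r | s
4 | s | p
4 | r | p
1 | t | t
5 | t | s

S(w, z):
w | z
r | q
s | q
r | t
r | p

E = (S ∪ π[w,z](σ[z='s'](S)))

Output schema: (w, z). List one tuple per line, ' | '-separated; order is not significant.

Row counts bottom-up:
  S → 4
  S → 4
  σ[z='s'](S) → 0
  π[w,z](σ[z='s'](S)) → 0
  (S ∪ π[w,z](σ[z='s'](S))) → 4

== RESULT ==
w | z
r | p
r | q
r | t
s | q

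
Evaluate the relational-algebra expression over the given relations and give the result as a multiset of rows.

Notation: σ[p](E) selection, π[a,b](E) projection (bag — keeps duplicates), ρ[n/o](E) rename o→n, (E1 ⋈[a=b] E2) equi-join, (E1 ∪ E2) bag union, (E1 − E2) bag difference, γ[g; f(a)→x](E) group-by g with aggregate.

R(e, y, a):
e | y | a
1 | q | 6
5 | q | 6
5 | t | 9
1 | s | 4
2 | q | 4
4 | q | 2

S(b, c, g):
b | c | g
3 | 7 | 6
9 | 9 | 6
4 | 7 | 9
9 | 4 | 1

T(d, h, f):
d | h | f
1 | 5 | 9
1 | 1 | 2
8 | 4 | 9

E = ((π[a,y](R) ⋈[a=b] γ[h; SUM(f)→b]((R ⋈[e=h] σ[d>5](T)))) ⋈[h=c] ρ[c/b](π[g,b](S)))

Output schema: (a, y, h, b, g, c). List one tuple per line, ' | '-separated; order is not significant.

Row counts bottom-up:
  R → 6
  π[a,y](R) → 6
  R → 6
  T → 3
  σ[d>5](T) → 1
  (R ⋈[e=h] σ[d>5](T)) → 1
  γ[h; SUM(f)→b]((R ⋈[e=h] σ[d>5](T))) → 1
  (π[a,y](R) ⋈[a=b] γ[h; SUM(f)→b]((R ⋈[e=h] σ[d>5](T)))) → 1
  S → 4
  π[g,b](S) → 4
  ρ[c/b](π[g,b](S)) → 4
  ((π[a,y](R) ⋈[a=b] γ[h; SUM(f)→b]((R ⋈[e=h] σ[d>5](T)))) ⋈[h=c] ρ[c/b](π[g,b](S))) → 1

== RESULT ==
a | y | h | b | g | c
9 | t | 4 | 9 | 9 | 4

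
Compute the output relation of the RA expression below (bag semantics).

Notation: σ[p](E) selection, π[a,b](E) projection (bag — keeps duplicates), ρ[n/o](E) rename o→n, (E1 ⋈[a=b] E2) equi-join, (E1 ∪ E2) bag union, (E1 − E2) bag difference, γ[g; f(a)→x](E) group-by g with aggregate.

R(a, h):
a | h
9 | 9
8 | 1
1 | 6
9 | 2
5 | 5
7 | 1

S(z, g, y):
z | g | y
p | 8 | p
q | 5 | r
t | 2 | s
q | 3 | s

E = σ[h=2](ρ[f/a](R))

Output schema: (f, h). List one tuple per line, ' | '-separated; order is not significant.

Subexpression sizes:
  R → 6
  ρ[f/a](R) → 6
  σ[h=2](ρ[f/a](R)) → 1

== RESULT ==
f | h
9 | 2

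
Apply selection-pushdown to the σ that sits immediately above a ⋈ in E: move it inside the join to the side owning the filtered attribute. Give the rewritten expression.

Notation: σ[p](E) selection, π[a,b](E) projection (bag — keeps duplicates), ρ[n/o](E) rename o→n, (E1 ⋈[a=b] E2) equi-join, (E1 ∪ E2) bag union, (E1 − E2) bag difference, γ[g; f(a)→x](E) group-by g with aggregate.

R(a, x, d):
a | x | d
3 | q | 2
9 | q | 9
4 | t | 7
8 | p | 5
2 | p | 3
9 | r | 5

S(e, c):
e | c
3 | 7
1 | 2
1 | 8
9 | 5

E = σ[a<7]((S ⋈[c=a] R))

σ filters on a, owned by the right side.
E' = (S ⋈[c=a] σ[a<7](R))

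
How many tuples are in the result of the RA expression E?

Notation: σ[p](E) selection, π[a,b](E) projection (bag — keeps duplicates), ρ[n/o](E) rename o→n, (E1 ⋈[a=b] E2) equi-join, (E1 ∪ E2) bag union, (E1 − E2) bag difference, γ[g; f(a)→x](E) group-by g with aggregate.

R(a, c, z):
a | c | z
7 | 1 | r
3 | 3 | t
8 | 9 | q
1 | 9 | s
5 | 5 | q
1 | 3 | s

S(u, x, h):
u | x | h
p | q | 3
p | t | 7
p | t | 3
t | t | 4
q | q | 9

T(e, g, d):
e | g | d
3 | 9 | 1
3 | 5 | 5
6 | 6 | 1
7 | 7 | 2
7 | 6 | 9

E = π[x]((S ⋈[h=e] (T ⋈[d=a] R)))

Row counts bottom-up:
  S → 5
  T → 5
  R → 6
  (T ⋈[d=a] R) → 5
  (S ⋈[h=e] (T ⋈[d=a] R)) → 6
  π[x]((S ⋈[h=e] (T ⋈[d=a] R))) → 6

|E| = 6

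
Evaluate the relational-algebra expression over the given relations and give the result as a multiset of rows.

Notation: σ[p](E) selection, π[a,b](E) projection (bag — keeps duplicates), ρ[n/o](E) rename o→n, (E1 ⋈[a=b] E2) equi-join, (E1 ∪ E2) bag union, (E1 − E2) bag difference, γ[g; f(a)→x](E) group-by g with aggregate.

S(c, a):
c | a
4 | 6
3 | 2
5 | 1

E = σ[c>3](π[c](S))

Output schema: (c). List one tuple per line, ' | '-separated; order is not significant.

Row counts bottom-up:
  S → 3
  π[c](S) → 3
  σ[c>3](π[c](S)) → 2

== RESULT ==
c
4
5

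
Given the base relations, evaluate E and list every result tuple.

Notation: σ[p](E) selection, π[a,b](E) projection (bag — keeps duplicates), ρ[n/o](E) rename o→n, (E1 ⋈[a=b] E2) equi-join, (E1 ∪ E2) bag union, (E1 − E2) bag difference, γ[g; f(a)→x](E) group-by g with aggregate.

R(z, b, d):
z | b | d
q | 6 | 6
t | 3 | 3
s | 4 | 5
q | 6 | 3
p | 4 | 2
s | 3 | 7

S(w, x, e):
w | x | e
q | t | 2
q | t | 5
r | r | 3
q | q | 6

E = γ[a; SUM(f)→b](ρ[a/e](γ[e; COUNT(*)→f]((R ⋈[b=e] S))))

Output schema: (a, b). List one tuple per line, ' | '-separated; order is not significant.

Subexpression sizes:
  R → 6
  S → 4
  (R ⋈[b=e] S) → 4
  γ[e; COUNT(*)→f]((R ⋈[b=e] S)) → 2
  ρ[a/e](γ[e; COUNT(*)→f]((R ⋈[b=e] S))) → 2
  γ[a; SUM(f)→b](ρ[a/e](γ[e; COUNT(*)→f]((R ⋈[b=e] S)))) → 2

== RESULT ==
a | b
3 | 2
6 | 2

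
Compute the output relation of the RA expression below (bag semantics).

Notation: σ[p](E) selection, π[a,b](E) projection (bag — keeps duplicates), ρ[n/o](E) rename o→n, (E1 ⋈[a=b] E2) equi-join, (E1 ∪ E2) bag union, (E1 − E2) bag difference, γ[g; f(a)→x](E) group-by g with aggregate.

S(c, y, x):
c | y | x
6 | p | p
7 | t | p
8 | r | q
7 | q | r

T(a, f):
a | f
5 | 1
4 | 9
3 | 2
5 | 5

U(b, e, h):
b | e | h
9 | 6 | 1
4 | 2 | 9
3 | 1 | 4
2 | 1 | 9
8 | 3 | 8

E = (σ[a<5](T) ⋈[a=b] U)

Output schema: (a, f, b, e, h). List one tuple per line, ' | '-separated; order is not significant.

Per-node cardinality:
  T → 4
  σ[a<5](T) → 2
  U → 5
  (σ[a<5](T) ⋈[a=b] U) → 2

== RESULT ==
a | f | b | e | h
3 | 2 | 3 | 1 | 4
4 | 9 | 4 | 2 | 9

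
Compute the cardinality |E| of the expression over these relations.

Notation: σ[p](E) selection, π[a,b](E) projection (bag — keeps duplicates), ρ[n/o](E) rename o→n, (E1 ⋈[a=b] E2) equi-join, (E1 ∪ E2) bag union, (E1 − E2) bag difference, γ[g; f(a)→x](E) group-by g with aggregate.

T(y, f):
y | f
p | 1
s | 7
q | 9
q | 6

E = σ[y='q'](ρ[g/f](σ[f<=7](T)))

Row counts bottom-up:
  T → 4
  σ[f<=7](T) → 3
  ρ[g/f](σ[f<=7](T)) → 3
  σ[y='q'](ρ[g/f](σ[f<=7](T))) → 1

|E| = 1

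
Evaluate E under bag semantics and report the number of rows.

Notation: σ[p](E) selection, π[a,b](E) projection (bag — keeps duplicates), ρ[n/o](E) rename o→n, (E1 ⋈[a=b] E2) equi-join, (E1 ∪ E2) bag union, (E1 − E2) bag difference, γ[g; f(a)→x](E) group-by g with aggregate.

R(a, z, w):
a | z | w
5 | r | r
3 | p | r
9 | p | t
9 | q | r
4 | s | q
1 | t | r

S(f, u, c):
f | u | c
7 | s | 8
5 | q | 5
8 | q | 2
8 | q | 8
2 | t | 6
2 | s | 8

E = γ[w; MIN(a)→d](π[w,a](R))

Row counts bottom-up:
  R → 6
  π[w,a](R) → 6
  γ[w; MIN(a)→d](π[w,a](R)) → 3

|E| = 3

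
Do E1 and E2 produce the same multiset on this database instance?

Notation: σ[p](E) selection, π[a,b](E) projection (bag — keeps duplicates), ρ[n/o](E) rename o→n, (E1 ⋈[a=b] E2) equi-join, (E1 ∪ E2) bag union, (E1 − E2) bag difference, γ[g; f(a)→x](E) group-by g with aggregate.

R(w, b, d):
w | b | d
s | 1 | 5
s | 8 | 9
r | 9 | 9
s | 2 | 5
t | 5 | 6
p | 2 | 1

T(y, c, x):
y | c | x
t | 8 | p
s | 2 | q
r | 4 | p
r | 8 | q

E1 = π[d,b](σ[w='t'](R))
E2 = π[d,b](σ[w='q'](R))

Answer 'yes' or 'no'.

E1 per-node cardinality:
  R → 6
  σ[w='t'](R) → 1
  π[d,b](σ[w='t'](R)) → 1
E2 per-node cardinality:
  R → 6
  σ[w='q'](R) → 0
  π[d,b](σ[w='q'](R)) → 0

E1 result:
d | b
6 | 5
E2 result:
d | b
(0 rows)
Witness: (6, 5) appears 1× in E1 but 0× in E2.

no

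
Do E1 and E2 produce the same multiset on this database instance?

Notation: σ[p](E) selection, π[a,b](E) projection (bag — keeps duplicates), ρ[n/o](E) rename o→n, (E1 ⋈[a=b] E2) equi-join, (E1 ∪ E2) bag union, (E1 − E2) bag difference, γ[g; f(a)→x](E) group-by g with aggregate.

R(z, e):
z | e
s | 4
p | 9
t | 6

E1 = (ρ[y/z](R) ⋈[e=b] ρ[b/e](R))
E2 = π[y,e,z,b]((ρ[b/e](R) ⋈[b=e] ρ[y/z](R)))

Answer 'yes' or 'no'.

E1 stepwise |·|:
  R → 3
  ρ[y/z](R) → 3
  R → 3
  ρ[b/e](R) → 3
  (ρ[y/z](R) ⋈[e=b] ρ[b/e](R)) → 3
E2 stepwise |·|:
  R → 3
  ρ[b/e](R) → 3
  R → 3
  ρ[y/z](R) → 3
  (ρ[b/e](R) ⋈[b=e] ρ[y/z](R)) → 3
  π[y,e,z,b]((ρ[b/e](R) ⋈[b=e] ρ[y/z](R))) → 3

E1 and E2 produce the same multiset:
y | e | z | b
p | 9 | p | 9
s | 4 | s | 4
t | 6 | t | 6

yes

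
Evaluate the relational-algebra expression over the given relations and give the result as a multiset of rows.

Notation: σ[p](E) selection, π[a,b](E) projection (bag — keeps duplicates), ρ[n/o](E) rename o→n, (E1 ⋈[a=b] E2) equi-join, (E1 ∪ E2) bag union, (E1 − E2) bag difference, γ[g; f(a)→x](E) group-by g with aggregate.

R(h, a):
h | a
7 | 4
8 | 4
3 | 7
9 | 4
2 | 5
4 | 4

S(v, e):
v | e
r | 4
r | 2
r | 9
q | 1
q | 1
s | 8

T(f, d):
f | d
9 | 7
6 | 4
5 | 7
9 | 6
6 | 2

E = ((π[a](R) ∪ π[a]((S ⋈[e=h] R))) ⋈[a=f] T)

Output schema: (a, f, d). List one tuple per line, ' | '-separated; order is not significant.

Subexpression sizes:
  R → 6
  π[a](R) → 6
  S → 6
  R → 6
  (S ⋈[e=h] R) → 4
  π[a]((S ⋈[e=h] R)) → 4
  (π[a](R) ∪ π[a]((S ⋈[e=h] R))) → 10
  T → 5
  ((π[a](R) ∪ π[a]((S ⋈[e=h] R))) ⋈[a=f] T) → 2

== RESULT ==
a | f | d
5 | 5 | 7
5 | 5 | 7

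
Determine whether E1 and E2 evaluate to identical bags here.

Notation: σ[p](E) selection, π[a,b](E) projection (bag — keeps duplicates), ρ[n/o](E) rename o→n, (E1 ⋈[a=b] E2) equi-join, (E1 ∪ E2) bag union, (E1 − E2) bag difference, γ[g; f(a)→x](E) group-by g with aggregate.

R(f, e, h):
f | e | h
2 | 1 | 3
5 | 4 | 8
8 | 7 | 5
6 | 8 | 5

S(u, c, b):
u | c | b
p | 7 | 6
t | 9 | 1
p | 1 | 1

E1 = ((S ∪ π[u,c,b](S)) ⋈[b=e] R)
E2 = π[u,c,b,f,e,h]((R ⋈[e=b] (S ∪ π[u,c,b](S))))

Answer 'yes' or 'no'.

E1 subexpression sizes:
  S → 3
  S → 3
  π[u,c,b](S) → 3
  (S ∪ π[u,c,b](S)) → 6
  R → 4
  ((S ∪ π[u,c,b](S)) ⋈[b=e] R) → 4
E2 subexpression sizes:
  R → 4
  S → 3
  S → 3
  π[u,c,b](S) → 3
  (S ∪ π[u,c,b](S)) → 6
  (R ⋈[e=b] (S ∪ π[u,c,b](S))) → 4
  π[u,c,b,f,e,h]((R ⋈[e=b] (S ∪ π[u,c,b](S)))) → 4

E1 and E2 produce the same multiset:
u | c | b | f | e | h
p | 1 | 1 | 2 | 1 | 3
p | 1 | 1 | 2 | 1 | 3
t | 9 | 1 | 2 | 1 | 3
t | 9 | 1 | 2 | 1 | 3

yes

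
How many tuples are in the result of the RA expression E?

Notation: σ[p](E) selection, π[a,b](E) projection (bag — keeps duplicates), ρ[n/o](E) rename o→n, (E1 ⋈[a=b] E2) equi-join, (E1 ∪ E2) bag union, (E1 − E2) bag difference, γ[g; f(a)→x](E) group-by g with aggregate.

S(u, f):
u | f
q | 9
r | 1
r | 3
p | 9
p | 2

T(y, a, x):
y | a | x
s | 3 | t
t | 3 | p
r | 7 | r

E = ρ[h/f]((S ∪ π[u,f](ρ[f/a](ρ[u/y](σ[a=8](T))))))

Row counts bottom-up:
  S → 5
  T → 3
  σ[a=8](T) → 0
  ρ[u/y](σ[a=8](T)) → 0
  ρ[f/a](ρ[u/y](σ[a=8](T))) → 0
  π[u,f](ρ[f/a](ρ[u/y](σ[a=8](T)))) → 0
  (S ∪ π[u,f](ρ[f/a](ρ[u/y](σ[a=8](T))))) → 5
  ρ[h/f]((S ∪ π[u,f](ρ[f/a](ρ[u/y](σ[a=8](T)))))) → 5

|E| = 5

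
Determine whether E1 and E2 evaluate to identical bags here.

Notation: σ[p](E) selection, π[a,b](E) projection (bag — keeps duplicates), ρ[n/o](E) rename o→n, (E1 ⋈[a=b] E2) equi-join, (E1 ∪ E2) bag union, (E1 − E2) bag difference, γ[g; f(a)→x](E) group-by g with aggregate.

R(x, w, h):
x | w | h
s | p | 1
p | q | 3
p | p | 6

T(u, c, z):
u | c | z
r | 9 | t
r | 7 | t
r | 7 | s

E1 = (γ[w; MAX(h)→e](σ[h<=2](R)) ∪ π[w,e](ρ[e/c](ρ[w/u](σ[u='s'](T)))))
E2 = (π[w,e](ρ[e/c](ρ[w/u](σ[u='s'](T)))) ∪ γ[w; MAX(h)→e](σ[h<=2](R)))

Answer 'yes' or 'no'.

E1 stepwise |·|:
  R → 3
  σ[h<=2](R) → 1
  γ[w; MAX(h)→e](σ[h<=2](R)) → 1
  T → 3
  σ[u='s'](T) → 0
  ρ[w/u](σ[u='s'](T)) → 0
  ρ[e/c](ρ[w/u](σ[u='s'](T))) → 0
  π[w,e](ρ[e/c](ρ[w/u](σ[u='s'](T)))) → 0
  (γ[w; MAX(h)→e](σ[h<=2](R)) ∪ π[w,e](ρ[e/c](ρ[w/u](σ[u='s'](T))))) → 1
E2 stepwise |·|:
  T → 3
  σ[u='s'](T) → 0
  ρ[w/u](σ[u='s'](T)) → 0
  ρ[e/c](ρ[w/u](σ[u='s'](T))) → 0
  π[w,e](ρ[e/c](ρ[w/u](σ[u='s'](T)))) → 0
  R → 3
  σ[h<=2](R) → 1
  γ[w; MAX(h)→e](σ[h<=2](R)) → 1
  (π[w,e](ρ[e/c](ρ[w/u](σ[u='s'](T)))) ∪ γ[w; MAX(h)→e](σ[h<=2](R))) → 1

E1 and E2 produce the same multiset:
w | e
p | 1

yes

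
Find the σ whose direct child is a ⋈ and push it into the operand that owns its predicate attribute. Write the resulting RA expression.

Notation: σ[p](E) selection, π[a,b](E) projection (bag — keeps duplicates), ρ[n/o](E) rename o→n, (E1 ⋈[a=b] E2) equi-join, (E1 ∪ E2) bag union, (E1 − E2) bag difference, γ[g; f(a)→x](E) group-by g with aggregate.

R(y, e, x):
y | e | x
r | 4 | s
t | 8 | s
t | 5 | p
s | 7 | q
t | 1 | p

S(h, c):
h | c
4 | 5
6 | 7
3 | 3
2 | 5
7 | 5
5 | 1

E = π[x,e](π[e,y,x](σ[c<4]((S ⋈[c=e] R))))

σ filters on c, owned by the left side.
E' = π[x,e](π[e,y,x]((σ[c<4](S) ⋈[c=e] R)))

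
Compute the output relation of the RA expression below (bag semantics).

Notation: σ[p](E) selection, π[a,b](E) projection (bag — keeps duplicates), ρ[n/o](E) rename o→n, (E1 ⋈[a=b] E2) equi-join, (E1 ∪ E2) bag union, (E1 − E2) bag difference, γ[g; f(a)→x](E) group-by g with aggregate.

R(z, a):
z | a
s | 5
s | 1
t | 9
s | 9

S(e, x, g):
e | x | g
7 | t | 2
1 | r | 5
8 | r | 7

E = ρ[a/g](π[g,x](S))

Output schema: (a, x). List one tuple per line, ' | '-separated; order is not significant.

Subexpression sizes:
  S → 3
  π[g,x](S) → 3
  ρ[a/g](π[g,x](S)) → 3

== RESULT ==
a | x
2 | t
5 | r
7 | r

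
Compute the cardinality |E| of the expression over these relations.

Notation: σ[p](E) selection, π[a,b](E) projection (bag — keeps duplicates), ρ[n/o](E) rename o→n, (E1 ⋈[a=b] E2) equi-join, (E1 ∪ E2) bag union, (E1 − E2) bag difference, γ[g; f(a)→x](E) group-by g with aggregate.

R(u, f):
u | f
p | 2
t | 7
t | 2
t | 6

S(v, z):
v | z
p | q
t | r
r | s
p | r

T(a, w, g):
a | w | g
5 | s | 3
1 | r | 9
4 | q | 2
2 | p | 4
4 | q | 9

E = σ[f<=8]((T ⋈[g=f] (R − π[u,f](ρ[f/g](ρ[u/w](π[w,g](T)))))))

Stepwise |·|:
  T → 5
  R → 4
  T → 5
  π[w,g](T) → 5
  ρ[u/w](π[w,g](T)) → 5
  ρ[f/g](ρ[u/w](π[w,g](T))) → 5
  π[u,f](ρ[f/g](ρ[u/w](π[w,g](T)))) → 5
  (R − π[u,f](ρ[f/g](ρ[u/w](π[w,g](T))))) → 4
  (T ⋈[g=f] (R − π[u,f](ρ[f/g](ρ[u/w](π[w,g](T)))))) → 2
  σ[f<=8]((T ⋈[g=f] (R − π[u,f](ρ[f/g](ρ[u/w](π[w,g](T))))))) → 2

|E| = 2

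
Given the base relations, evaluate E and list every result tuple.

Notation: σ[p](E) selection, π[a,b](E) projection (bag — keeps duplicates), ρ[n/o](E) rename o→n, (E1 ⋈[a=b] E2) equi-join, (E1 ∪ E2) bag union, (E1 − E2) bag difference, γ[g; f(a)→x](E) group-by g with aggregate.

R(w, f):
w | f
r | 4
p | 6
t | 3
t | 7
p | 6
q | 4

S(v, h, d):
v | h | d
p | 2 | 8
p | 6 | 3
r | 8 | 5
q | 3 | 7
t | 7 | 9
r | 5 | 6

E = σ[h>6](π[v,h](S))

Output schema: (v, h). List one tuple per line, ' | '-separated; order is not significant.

Subexpression sizes:
  S → 6
  π[v,h](S) → 6
  σ[h>6](π[v,h](S)) → 2

== RESULT ==
v | h
r | 8
t | 7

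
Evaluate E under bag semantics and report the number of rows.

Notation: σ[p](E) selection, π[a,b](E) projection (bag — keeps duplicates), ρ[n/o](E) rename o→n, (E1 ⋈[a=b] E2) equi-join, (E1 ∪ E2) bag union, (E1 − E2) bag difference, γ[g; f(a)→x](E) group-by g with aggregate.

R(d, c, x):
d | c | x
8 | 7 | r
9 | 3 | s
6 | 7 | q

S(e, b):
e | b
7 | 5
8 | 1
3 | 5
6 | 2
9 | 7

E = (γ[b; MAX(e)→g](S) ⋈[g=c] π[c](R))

Stepwise |·|:
  S → 5
  γ[b; MAX(e)→g](S) → 4
  R → 3
  π[c](R) → 3
  (γ[b; MAX(e)→g](S) ⋈[g=c] π[c](R)) → 2

|E| = 2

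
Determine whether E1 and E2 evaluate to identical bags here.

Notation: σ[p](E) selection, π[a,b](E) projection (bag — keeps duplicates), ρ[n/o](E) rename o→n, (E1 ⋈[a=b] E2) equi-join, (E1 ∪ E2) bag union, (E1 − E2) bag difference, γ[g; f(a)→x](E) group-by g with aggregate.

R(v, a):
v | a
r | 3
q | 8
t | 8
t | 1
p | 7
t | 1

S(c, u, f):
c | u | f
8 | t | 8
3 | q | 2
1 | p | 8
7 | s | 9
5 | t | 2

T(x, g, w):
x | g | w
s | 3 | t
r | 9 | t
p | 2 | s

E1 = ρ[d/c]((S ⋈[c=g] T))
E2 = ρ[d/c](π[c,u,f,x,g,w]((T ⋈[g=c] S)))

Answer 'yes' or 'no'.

E1 subexpression sizes:
  S → 5
  T → 3
  (S ⋈[c=g] T) → 1
  ρ[d/c]((S ⋈[c=g] T)) → 1
E2 subexpression sizes:
  T → 3
  S → 5
  (T ⋈[g=c] S) → 1
  π[c,u,f,x,g,w]((T ⋈[g=c] S)) → 1
  ρ[d/c](π[c,u,f,x,g,w]((T ⋈[g=c] S))) → 1

E1 and E2 produce the same multiset:
d | u | f | x | g | w
3 | q | 2 | s | 3 | t

yes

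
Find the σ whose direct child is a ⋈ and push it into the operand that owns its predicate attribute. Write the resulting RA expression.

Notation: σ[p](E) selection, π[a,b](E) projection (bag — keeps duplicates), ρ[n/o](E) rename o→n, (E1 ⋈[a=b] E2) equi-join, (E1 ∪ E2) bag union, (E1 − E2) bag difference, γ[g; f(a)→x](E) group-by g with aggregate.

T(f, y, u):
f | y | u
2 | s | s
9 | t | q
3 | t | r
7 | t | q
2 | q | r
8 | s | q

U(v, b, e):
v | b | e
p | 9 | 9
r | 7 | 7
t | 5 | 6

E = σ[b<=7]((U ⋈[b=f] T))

σ filters on b, owned by the left side.
E' = (σ[b<=7](U) ⋈[b=f] T)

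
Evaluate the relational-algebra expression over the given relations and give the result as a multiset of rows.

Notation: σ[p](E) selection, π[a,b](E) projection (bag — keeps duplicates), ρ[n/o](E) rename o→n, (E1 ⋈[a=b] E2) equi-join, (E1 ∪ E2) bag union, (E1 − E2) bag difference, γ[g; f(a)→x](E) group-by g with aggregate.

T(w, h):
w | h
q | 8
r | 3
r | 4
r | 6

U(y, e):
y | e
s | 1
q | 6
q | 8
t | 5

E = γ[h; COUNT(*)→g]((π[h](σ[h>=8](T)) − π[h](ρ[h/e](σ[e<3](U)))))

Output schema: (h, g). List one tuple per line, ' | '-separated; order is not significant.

Row counts bottom-up:
  T → 4
  σ[h>=8](T) → 1
  π[h](σ[h>=8](T)) → 1
  U → 4
  σ[e<3](U) → 1
  ρ[h/e](σ[e<3](U)) → 1
  π[h](ρ[h/e](σ[e<3](U))) → 1
  (π[h](σ[h>=8](T)) − π[h](ρ[h/e](σ[e<3](U)))) → 1
  γ[h; COUNT(*)→g]((π[h](σ[h>=8](T)) − π[h](ρ[h/e](σ[e<3](U))))) → 1

== RESULT ==
h | g
8 | 1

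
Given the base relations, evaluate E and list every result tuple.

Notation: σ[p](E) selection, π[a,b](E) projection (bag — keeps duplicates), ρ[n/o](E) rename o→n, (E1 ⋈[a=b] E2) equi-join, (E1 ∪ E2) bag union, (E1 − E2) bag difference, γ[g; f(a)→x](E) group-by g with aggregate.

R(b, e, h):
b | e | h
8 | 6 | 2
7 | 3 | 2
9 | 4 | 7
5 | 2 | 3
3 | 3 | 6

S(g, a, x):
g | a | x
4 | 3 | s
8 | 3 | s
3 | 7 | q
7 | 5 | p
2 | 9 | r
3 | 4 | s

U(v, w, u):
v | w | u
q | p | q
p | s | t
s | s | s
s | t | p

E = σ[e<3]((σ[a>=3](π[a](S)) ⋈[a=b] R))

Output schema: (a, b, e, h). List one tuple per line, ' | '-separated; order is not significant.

Stepwise |·|:
  S → 6
  π[a](S) → 6
  σ[a>=3](π[a](S)) → 6
  R → 5
  (σ[a>=3](π[a](S)) ⋈[a=b] R) → 5
  σ[e<3]((σ[a>=3](π[a](S)) ⋈[a=b] R)) → 1

== RESULT ==
a | b | e | h
5 | 5 | 2 | 3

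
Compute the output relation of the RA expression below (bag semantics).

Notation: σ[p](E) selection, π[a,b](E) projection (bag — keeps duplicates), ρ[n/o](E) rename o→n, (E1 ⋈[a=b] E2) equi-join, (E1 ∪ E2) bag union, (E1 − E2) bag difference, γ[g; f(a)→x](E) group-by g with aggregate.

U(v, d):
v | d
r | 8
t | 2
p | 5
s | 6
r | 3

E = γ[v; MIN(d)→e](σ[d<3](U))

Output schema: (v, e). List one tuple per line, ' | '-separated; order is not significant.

Per-node cardinality:
  U → 5
  σ[d<3](U) → 1
  γ[v; MIN(d)→e](σ[d<3](U)) → 1

== RESULT ==
v | e
t | 2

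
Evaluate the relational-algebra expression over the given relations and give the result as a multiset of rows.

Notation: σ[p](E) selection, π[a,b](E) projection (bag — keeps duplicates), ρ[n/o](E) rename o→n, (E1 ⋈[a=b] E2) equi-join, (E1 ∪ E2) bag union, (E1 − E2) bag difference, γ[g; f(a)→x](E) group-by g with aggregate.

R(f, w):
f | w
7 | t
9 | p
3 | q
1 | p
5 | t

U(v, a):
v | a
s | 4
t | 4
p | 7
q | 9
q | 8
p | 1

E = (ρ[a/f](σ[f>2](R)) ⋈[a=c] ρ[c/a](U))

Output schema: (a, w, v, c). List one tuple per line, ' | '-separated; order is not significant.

Stepwise |·|:
  R → 5
  σ[f>2](R) → 4
  ρ[a/f](σ[f>2](R)) → 4
  U → 6
  ρ[c/a](U) → 6
  (ρ[a/f](σ[f>2](R)) ⋈[a=c] ρ[c/a](U)) → 2

== RESULT ==
a | w | v | c
7 | t | p | 7
9 | p | q | 9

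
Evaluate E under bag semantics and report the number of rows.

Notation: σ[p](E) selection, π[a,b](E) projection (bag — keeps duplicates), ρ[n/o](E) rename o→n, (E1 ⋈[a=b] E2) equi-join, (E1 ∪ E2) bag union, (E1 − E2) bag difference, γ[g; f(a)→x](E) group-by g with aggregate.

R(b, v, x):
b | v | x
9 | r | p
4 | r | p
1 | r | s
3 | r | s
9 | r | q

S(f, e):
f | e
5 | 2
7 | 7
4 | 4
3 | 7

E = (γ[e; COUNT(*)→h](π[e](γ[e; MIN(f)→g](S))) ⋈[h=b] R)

Subexpression sizes:
  S → 4
  γ[e; MIN(f)→g](S) → 3
  π[e](γ[e; MIN(f)→g](S)) → 3
  γ[e; COUNT(*)→h](π[e](γ[e; MIN(f)→g](S))) → 3
  R → 5
  (γ[e; COUNT(*)→h](π[e](γ[e; MIN(f)→g](S))) ⋈[h=b] R) → 3

|E| = 3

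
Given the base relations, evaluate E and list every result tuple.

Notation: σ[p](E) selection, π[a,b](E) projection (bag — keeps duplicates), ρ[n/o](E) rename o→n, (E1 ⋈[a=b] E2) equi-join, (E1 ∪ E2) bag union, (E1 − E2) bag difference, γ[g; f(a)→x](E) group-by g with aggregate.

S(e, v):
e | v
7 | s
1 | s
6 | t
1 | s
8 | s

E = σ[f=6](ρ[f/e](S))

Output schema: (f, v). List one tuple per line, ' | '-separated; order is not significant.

Per-node cardinality:
  S → 5
  ρ[f/e](S) → 5
  σ[f=6](ρ[f/e](S)) → 1

== RESULT ==
f | v
6 | t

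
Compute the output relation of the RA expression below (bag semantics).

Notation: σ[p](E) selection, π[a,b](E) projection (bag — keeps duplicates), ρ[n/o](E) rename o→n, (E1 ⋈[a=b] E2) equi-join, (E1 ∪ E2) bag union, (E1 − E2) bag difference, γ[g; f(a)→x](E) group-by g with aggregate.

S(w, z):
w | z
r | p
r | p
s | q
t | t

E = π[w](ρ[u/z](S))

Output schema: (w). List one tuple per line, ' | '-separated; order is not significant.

Per-node cardinality:
  S → 4
  ρ[u/z](S) → 4
  π[w](ρ[u/z](S)) → 4

== RESULT ==
w
r
r
s
t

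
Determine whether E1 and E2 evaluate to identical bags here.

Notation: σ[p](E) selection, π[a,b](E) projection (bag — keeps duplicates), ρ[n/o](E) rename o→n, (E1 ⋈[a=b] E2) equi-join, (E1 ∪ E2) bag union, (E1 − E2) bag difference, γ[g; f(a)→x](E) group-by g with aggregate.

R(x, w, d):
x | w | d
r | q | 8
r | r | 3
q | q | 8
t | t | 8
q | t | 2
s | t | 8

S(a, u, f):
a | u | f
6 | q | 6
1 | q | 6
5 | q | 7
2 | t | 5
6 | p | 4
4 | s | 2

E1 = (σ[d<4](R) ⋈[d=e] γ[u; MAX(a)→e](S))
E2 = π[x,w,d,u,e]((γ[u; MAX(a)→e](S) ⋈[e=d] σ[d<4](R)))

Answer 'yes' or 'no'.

E1 row counts bottom-up:
  R → 6
  σ[d<4](R) → 2
  S → 6
  γ[u; MAX(a)→e](S) → 4
  (σ[d<4](R) ⋈[d=e] γ[u; MAX(a)→e](S)) → 1
E2 row counts bottom-up:
  S → 6
  γ[u; MAX(a)→e](S) → 4
  R → 6
  σ[d<4](R) → 2
  (γ[u; MAX(a)→e](S) ⋈[e=d] σ[d<4](R)) → 1
  π[x,w,d,u,e]((γ[u; MAX(a)→e](S) ⋈[e=d] σ[d<4](R))) → 1

E1 and E2 produce the same multiset:
x | w | d | u | e
q | t | 2 | t | 2

yes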